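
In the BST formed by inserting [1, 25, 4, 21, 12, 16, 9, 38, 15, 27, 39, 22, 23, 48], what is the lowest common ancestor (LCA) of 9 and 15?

Tree insertion order: [1, 25, 4, 21, 12, 16, 9, 38, 15, 27, 39, 22, 23, 48]
Tree (level-order array): [1, None, 25, 4, 38, None, 21, 27, 39, 12, 22, None, None, None, 48, 9, 16, None, 23, None, None, None, None, 15]
In a BST, the LCA of p=9, q=15 is the first node v on the
root-to-leaf path with p <= v <= q (go left if both < v, right if both > v).
Walk from root:
  at 1: both 9 and 15 > 1, go right
  at 25: both 9 and 15 < 25, go left
  at 4: both 9 and 15 > 4, go right
  at 21: both 9 and 15 < 21, go left
  at 12: 9 <= 12 <= 15, this is the LCA
LCA = 12


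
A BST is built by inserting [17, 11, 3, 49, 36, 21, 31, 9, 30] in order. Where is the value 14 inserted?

Starting tree (level order): [17, 11, 49, 3, None, 36, None, None, 9, 21, None, None, None, None, 31, 30]
Insertion path: 17 -> 11
Result: insert 14 as right child of 11
Final tree (level order): [17, 11, 49, 3, 14, 36, None, None, 9, None, None, 21, None, None, None, None, 31, 30]


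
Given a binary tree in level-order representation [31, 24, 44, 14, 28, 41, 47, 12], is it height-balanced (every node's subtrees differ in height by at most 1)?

Tree (level-order array): [31, 24, 44, 14, 28, 41, 47, 12]
Definition: a tree is height-balanced if, at every node, |h(left) - h(right)| <= 1 (empty subtree has height -1).
Bottom-up per-node check:
  node 12: h_left=-1, h_right=-1, diff=0 [OK], height=0
  node 14: h_left=0, h_right=-1, diff=1 [OK], height=1
  node 28: h_left=-1, h_right=-1, diff=0 [OK], height=0
  node 24: h_left=1, h_right=0, diff=1 [OK], height=2
  node 41: h_left=-1, h_right=-1, diff=0 [OK], height=0
  node 47: h_left=-1, h_right=-1, diff=0 [OK], height=0
  node 44: h_left=0, h_right=0, diff=0 [OK], height=1
  node 31: h_left=2, h_right=1, diff=1 [OK], height=3
All nodes satisfy the balance condition.
Result: Balanced


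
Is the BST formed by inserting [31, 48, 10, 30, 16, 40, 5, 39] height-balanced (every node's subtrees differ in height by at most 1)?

Tree (level-order array): [31, 10, 48, 5, 30, 40, None, None, None, 16, None, 39]
Definition: a tree is height-balanced if, at every node, |h(left) - h(right)| <= 1 (empty subtree has height -1).
Bottom-up per-node check:
  node 5: h_left=-1, h_right=-1, diff=0 [OK], height=0
  node 16: h_left=-1, h_right=-1, diff=0 [OK], height=0
  node 30: h_left=0, h_right=-1, diff=1 [OK], height=1
  node 10: h_left=0, h_right=1, diff=1 [OK], height=2
  node 39: h_left=-1, h_right=-1, diff=0 [OK], height=0
  node 40: h_left=0, h_right=-1, diff=1 [OK], height=1
  node 48: h_left=1, h_right=-1, diff=2 [FAIL (|1--1|=2 > 1)], height=2
  node 31: h_left=2, h_right=2, diff=0 [OK], height=3
Node 48 violates the condition: |1 - -1| = 2 > 1.
Result: Not balanced


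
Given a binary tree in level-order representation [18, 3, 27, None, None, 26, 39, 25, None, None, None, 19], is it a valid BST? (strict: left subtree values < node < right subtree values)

Level-order array: [18, 3, 27, None, None, 26, 39, 25, None, None, None, 19]
Validate using subtree bounds (lo, hi): at each node, require lo < value < hi,
then recurse left with hi=value and right with lo=value.
Preorder trace (stopping at first violation):
  at node 18 with bounds (-inf, +inf): OK
  at node 3 with bounds (-inf, 18): OK
  at node 27 with bounds (18, +inf): OK
  at node 26 with bounds (18, 27): OK
  at node 25 with bounds (18, 26): OK
  at node 19 with bounds (18, 25): OK
  at node 39 with bounds (27, +inf): OK
No violation found at any node.
Result: Valid BST


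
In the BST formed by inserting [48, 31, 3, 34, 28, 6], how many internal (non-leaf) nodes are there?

Tree built from: [48, 31, 3, 34, 28, 6]
Tree (level-order array): [48, 31, None, 3, 34, None, 28, None, None, 6]
Rule: An internal node has at least one child.
Per-node child counts:
  node 48: 1 child(ren)
  node 31: 2 child(ren)
  node 3: 1 child(ren)
  node 28: 1 child(ren)
  node 6: 0 child(ren)
  node 34: 0 child(ren)
Matching nodes: [48, 31, 3, 28]
Count of internal (non-leaf) nodes: 4


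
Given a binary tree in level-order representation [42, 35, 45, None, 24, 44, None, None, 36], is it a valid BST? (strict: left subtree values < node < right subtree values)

Level-order array: [42, 35, 45, None, 24, 44, None, None, 36]
Validate using subtree bounds (lo, hi): at each node, require lo < value < hi,
then recurse left with hi=value and right with lo=value.
Preorder trace (stopping at first violation):
  at node 42 with bounds (-inf, +inf): OK
  at node 35 with bounds (-inf, 42): OK
  at node 24 with bounds (35, 42): VIOLATION
Node 24 violates its bound: not (35 < 24 < 42).
Result: Not a valid BST


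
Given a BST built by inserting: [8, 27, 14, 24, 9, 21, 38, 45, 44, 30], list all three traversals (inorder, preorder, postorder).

Tree insertion order: [8, 27, 14, 24, 9, 21, 38, 45, 44, 30]
Tree (level-order array): [8, None, 27, 14, 38, 9, 24, 30, 45, None, None, 21, None, None, None, 44]
Inorder (L, root, R): [8, 9, 14, 21, 24, 27, 30, 38, 44, 45]
Preorder (root, L, R): [8, 27, 14, 9, 24, 21, 38, 30, 45, 44]
Postorder (L, R, root): [9, 21, 24, 14, 30, 44, 45, 38, 27, 8]


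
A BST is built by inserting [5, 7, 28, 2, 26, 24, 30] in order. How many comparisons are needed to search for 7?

Search path for 7: 5 -> 7
Found: True
Comparisons: 2


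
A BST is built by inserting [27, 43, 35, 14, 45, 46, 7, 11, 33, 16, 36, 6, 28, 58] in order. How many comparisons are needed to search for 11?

Search path for 11: 27 -> 14 -> 7 -> 11
Found: True
Comparisons: 4


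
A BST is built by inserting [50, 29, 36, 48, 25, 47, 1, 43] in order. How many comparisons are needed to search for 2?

Search path for 2: 50 -> 29 -> 25 -> 1
Found: False
Comparisons: 4


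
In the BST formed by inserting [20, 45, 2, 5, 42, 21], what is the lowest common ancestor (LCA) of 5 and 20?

Tree insertion order: [20, 45, 2, 5, 42, 21]
Tree (level-order array): [20, 2, 45, None, 5, 42, None, None, None, 21]
In a BST, the LCA of p=5, q=20 is the first node v on the
root-to-leaf path with p <= v <= q (go left if both < v, right if both > v).
Walk from root:
  at 20: 5 <= 20 <= 20, this is the LCA
LCA = 20


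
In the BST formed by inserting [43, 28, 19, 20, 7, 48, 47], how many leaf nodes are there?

Tree built from: [43, 28, 19, 20, 7, 48, 47]
Tree (level-order array): [43, 28, 48, 19, None, 47, None, 7, 20]
Rule: A leaf has 0 children.
Per-node child counts:
  node 43: 2 child(ren)
  node 28: 1 child(ren)
  node 19: 2 child(ren)
  node 7: 0 child(ren)
  node 20: 0 child(ren)
  node 48: 1 child(ren)
  node 47: 0 child(ren)
Matching nodes: [7, 20, 47]
Count of leaf nodes: 3


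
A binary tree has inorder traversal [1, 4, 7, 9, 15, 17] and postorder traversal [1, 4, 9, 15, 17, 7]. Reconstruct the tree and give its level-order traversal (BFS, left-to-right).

Inorder:   [1, 4, 7, 9, 15, 17]
Postorder: [1, 4, 9, 15, 17, 7]
Algorithm: postorder visits root last, so walk postorder right-to-left;
each value is the root of the current inorder slice — split it at that
value, recurse on the right subtree first, then the left.
Recursive splits:
  root=7; inorder splits into left=[1, 4], right=[9, 15, 17]
  root=17; inorder splits into left=[9, 15], right=[]
  root=15; inorder splits into left=[9], right=[]
  root=9; inorder splits into left=[], right=[]
  root=4; inorder splits into left=[1], right=[]
  root=1; inorder splits into left=[], right=[]
Reconstructed level-order: [7, 4, 17, 1, 15, 9]


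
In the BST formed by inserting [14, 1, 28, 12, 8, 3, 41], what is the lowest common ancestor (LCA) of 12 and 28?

Tree insertion order: [14, 1, 28, 12, 8, 3, 41]
Tree (level-order array): [14, 1, 28, None, 12, None, 41, 8, None, None, None, 3]
In a BST, the LCA of p=12, q=28 is the first node v on the
root-to-leaf path with p <= v <= q (go left if both < v, right if both > v).
Walk from root:
  at 14: 12 <= 14 <= 28, this is the LCA
LCA = 14


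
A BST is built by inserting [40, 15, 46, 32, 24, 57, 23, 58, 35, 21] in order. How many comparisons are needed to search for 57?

Search path for 57: 40 -> 46 -> 57
Found: True
Comparisons: 3


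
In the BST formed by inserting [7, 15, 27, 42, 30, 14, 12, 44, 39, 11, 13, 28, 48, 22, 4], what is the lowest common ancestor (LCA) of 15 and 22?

Tree insertion order: [7, 15, 27, 42, 30, 14, 12, 44, 39, 11, 13, 28, 48, 22, 4]
Tree (level-order array): [7, 4, 15, None, None, 14, 27, 12, None, 22, 42, 11, 13, None, None, 30, 44, None, None, None, None, 28, 39, None, 48]
In a BST, the LCA of p=15, q=22 is the first node v on the
root-to-leaf path with p <= v <= q (go left if both < v, right if both > v).
Walk from root:
  at 7: both 15 and 22 > 7, go right
  at 15: 15 <= 15 <= 22, this is the LCA
LCA = 15


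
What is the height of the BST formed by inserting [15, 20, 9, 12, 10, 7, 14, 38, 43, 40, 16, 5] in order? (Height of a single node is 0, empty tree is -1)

Insertion order: [15, 20, 9, 12, 10, 7, 14, 38, 43, 40, 16, 5]
Tree (level-order array): [15, 9, 20, 7, 12, 16, 38, 5, None, 10, 14, None, None, None, 43, None, None, None, None, None, None, 40]
Compute height bottom-up (empty subtree = -1):
  height(5) = 1 + max(-1, -1) = 0
  height(7) = 1 + max(0, -1) = 1
  height(10) = 1 + max(-1, -1) = 0
  height(14) = 1 + max(-1, -1) = 0
  height(12) = 1 + max(0, 0) = 1
  height(9) = 1 + max(1, 1) = 2
  height(16) = 1 + max(-1, -1) = 0
  height(40) = 1 + max(-1, -1) = 0
  height(43) = 1 + max(0, -1) = 1
  height(38) = 1 + max(-1, 1) = 2
  height(20) = 1 + max(0, 2) = 3
  height(15) = 1 + max(2, 3) = 4
Height = 4


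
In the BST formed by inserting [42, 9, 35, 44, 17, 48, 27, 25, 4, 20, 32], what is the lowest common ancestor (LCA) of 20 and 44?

Tree insertion order: [42, 9, 35, 44, 17, 48, 27, 25, 4, 20, 32]
Tree (level-order array): [42, 9, 44, 4, 35, None, 48, None, None, 17, None, None, None, None, 27, 25, 32, 20]
In a BST, the LCA of p=20, q=44 is the first node v on the
root-to-leaf path with p <= v <= q (go left if both < v, right if both > v).
Walk from root:
  at 42: 20 <= 42 <= 44, this is the LCA
LCA = 42


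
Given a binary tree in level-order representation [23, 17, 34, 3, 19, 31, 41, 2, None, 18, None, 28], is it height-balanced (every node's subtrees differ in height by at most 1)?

Tree (level-order array): [23, 17, 34, 3, 19, 31, 41, 2, None, 18, None, 28]
Definition: a tree is height-balanced if, at every node, |h(left) - h(right)| <= 1 (empty subtree has height -1).
Bottom-up per-node check:
  node 2: h_left=-1, h_right=-1, diff=0 [OK], height=0
  node 3: h_left=0, h_right=-1, diff=1 [OK], height=1
  node 18: h_left=-1, h_right=-1, diff=0 [OK], height=0
  node 19: h_left=0, h_right=-1, diff=1 [OK], height=1
  node 17: h_left=1, h_right=1, diff=0 [OK], height=2
  node 28: h_left=-1, h_right=-1, diff=0 [OK], height=0
  node 31: h_left=0, h_right=-1, diff=1 [OK], height=1
  node 41: h_left=-1, h_right=-1, diff=0 [OK], height=0
  node 34: h_left=1, h_right=0, diff=1 [OK], height=2
  node 23: h_left=2, h_right=2, diff=0 [OK], height=3
All nodes satisfy the balance condition.
Result: Balanced


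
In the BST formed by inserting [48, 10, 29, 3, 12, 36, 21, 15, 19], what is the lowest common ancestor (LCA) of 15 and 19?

Tree insertion order: [48, 10, 29, 3, 12, 36, 21, 15, 19]
Tree (level-order array): [48, 10, None, 3, 29, None, None, 12, 36, None, 21, None, None, 15, None, None, 19]
In a BST, the LCA of p=15, q=19 is the first node v on the
root-to-leaf path with p <= v <= q (go left if both < v, right if both > v).
Walk from root:
  at 48: both 15 and 19 < 48, go left
  at 10: both 15 and 19 > 10, go right
  at 29: both 15 and 19 < 29, go left
  at 12: both 15 and 19 > 12, go right
  at 21: both 15 and 19 < 21, go left
  at 15: 15 <= 15 <= 19, this is the LCA
LCA = 15


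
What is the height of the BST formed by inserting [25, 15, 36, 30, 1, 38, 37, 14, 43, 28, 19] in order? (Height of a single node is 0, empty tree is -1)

Insertion order: [25, 15, 36, 30, 1, 38, 37, 14, 43, 28, 19]
Tree (level-order array): [25, 15, 36, 1, 19, 30, 38, None, 14, None, None, 28, None, 37, 43]
Compute height bottom-up (empty subtree = -1):
  height(14) = 1 + max(-1, -1) = 0
  height(1) = 1 + max(-1, 0) = 1
  height(19) = 1 + max(-1, -1) = 0
  height(15) = 1 + max(1, 0) = 2
  height(28) = 1 + max(-1, -1) = 0
  height(30) = 1 + max(0, -1) = 1
  height(37) = 1 + max(-1, -1) = 0
  height(43) = 1 + max(-1, -1) = 0
  height(38) = 1 + max(0, 0) = 1
  height(36) = 1 + max(1, 1) = 2
  height(25) = 1 + max(2, 2) = 3
Height = 3


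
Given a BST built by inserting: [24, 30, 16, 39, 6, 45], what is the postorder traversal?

Tree insertion order: [24, 30, 16, 39, 6, 45]
Tree (level-order array): [24, 16, 30, 6, None, None, 39, None, None, None, 45]
Postorder traversal: [6, 16, 45, 39, 30, 24]


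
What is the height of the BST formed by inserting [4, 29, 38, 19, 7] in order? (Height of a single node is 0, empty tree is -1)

Insertion order: [4, 29, 38, 19, 7]
Tree (level-order array): [4, None, 29, 19, 38, 7]
Compute height bottom-up (empty subtree = -1):
  height(7) = 1 + max(-1, -1) = 0
  height(19) = 1 + max(0, -1) = 1
  height(38) = 1 + max(-1, -1) = 0
  height(29) = 1 + max(1, 0) = 2
  height(4) = 1 + max(-1, 2) = 3
Height = 3


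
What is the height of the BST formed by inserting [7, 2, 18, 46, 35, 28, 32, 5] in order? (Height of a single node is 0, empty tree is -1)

Insertion order: [7, 2, 18, 46, 35, 28, 32, 5]
Tree (level-order array): [7, 2, 18, None, 5, None, 46, None, None, 35, None, 28, None, None, 32]
Compute height bottom-up (empty subtree = -1):
  height(5) = 1 + max(-1, -1) = 0
  height(2) = 1 + max(-1, 0) = 1
  height(32) = 1 + max(-1, -1) = 0
  height(28) = 1 + max(-1, 0) = 1
  height(35) = 1 + max(1, -1) = 2
  height(46) = 1 + max(2, -1) = 3
  height(18) = 1 + max(-1, 3) = 4
  height(7) = 1 + max(1, 4) = 5
Height = 5


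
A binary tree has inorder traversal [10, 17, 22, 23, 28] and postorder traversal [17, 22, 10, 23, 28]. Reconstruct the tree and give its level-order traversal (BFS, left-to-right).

Inorder:   [10, 17, 22, 23, 28]
Postorder: [17, 22, 10, 23, 28]
Algorithm: postorder visits root last, so walk postorder right-to-left;
each value is the root of the current inorder slice — split it at that
value, recurse on the right subtree first, then the left.
Recursive splits:
  root=28; inorder splits into left=[10, 17, 22, 23], right=[]
  root=23; inorder splits into left=[10, 17, 22], right=[]
  root=10; inorder splits into left=[], right=[17, 22]
  root=22; inorder splits into left=[17], right=[]
  root=17; inorder splits into left=[], right=[]
Reconstructed level-order: [28, 23, 10, 22, 17]


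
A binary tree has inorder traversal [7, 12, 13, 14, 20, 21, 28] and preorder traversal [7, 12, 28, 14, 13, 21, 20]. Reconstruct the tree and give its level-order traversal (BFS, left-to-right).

Inorder:  [7, 12, 13, 14, 20, 21, 28]
Preorder: [7, 12, 28, 14, 13, 21, 20]
Algorithm: preorder visits root first, so consume preorder in order;
for each root, split the current inorder slice at that value into
left-subtree inorder and right-subtree inorder, then recurse.
Recursive splits:
  root=7; inorder splits into left=[], right=[12, 13, 14, 20, 21, 28]
  root=12; inorder splits into left=[], right=[13, 14, 20, 21, 28]
  root=28; inorder splits into left=[13, 14, 20, 21], right=[]
  root=14; inorder splits into left=[13], right=[20, 21]
  root=13; inorder splits into left=[], right=[]
  root=21; inorder splits into left=[20], right=[]
  root=20; inorder splits into left=[], right=[]
Reconstructed level-order: [7, 12, 28, 14, 13, 21, 20]


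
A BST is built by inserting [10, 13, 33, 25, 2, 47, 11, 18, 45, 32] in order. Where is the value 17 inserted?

Starting tree (level order): [10, 2, 13, None, None, 11, 33, None, None, 25, 47, 18, 32, 45]
Insertion path: 10 -> 13 -> 33 -> 25 -> 18
Result: insert 17 as left child of 18
Final tree (level order): [10, 2, 13, None, None, 11, 33, None, None, 25, 47, 18, 32, 45, None, 17]


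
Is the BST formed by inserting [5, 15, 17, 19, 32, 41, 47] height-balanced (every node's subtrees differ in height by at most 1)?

Tree (level-order array): [5, None, 15, None, 17, None, 19, None, 32, None, 41, None, 47]
Definition: a tree is height-balanced if, at every node, |h(left) - h(right)| <= 1 (empty subtree has height -1).
Bottom-up per-node check:
  node 47: h_left=-1, h_right=-1, diff=0 [OK], height=0
  node 41: h_left=-1, h_right=0, diff=1 [OK], height=1
  node 32: h_left=-1, h_right=1, diff=2 [FAIL (|-1-1|=2 > 1)], height=2
  node 19: h_left=-1, h_right=2, diff=3 [FAIL (|-1-2|=3 > 1)], height=3
  node 17: h_left=-1, h_right=3, diff=4 [FAIL (|-1-3|=4 > 1)], height=4
  node 15: h_left=-1, h_right=4, diff=5 [FAIL (|-1-4|=5 > 1)], height=5
  node 5: h_left=-1, h_right=5, diff=6 [FAIL (|-1-5|=6 > 1)], height=6
Node 32 violates the condition: |-1 - 1| = 2 > 1.
Result: Not balanced


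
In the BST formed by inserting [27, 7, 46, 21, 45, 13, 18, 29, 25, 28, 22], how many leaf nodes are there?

Tree built from: [27, 7, 46, 21, 45, 13, 18, 29, 25, 28, 22]
Tree (level-order array): [27, 7, 46, None, 21, 45, None, 13, 25, 29, None, None, 18, 22, None, 28]
Rule: A leaf has 0 children.
Per-node child counts:
  node 27: 2 child(ren)
  node 7: 1 child(ren)
  node 21: 2 child(ren)
  node 13: 1 child(ren)
  node 18: 0 child(ren)
  node 25: 1 child(ren)
  node 22: 0 child(ren)
  node 46: 1 child(ren)
  node 45: 1 child(ren)
  node 29: 1 child(ren)
  node 28: 0 child(ren)
Matching nodes: [18, 22, 28]
Count of leaf nodes: 3


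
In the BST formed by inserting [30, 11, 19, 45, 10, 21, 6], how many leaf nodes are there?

Tree built from: [30, 11, 19, 45, 10, 21, 6]
Tree (level-order array): [30, 11, 45, 10, 19, None, None, 6, None, None, 21]
Rule: A leaf has 0 children.
Per-node child counts:
  node 30: 2 child(ren)
  node 11: 2 child(ren)
  node 10: 1 child(ren)
  node 6: 0 child(ren)
  node 19: 1 child(ren)
  node 21: 0 child(ren)
  node 45: 0 child(ren)
Matching nodes: [6, 21, 45]
Count of leaf nodes: 3


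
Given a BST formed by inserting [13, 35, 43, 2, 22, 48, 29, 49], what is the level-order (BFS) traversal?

Tree insertion order: [13, 35, 43, 2, 22, 48, 29, 49]
Tree (level-order array): [13, 2, 35, None, None, 22, 43, None, 29, None, 48, None, None, None, 49]
BFS from the root, enqueuing left then right child of each popped node:
  queue [13] -> pop 13, enqueue [2, 35], visited so far: [13]
  queue [2, 35] -> pop 2, enqueue [none], visited so far: [13, 2]
  queue [35] -> pop 35, enqueue [22, 43], visited so far: [13, 2, 35]
  queue [22, 43] -> pop 22, enqueue [29], visited so far: [13, 2, 35, 22]
  queue [43, 29] -> pop 43, enqueue [48], visited so far: [13, 2, 35, 22, 43]
  queue [29, 48] -> pop 29, enqueue [none], visited so far: [13, 2, 35, 22, 43, 29]
  queue [48] -> pop 48, enqueue [49], visited so far: [13, 2, 35, 22, 43, 29, 48]
  queue [49] -> pop 49, enqueue [none], visited so far: [13, 2, 35, 22, 43, 29, 48, 49]
Result: [13, 2, 35, 22, 43, 29, 48, 49]


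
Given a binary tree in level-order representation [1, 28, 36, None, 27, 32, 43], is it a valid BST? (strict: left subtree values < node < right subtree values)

Level-order array: [1, 28, 36, None, 27, 32, 43]
Validate using subtree bounds (lo, hi): at each node, require lo < value < hi,
then recurse left with hi=value and right with lo=value.
Preorder trace (stopping at first violation):
  at node 1 with bounds (-inf, +inf): OK
  at node 28 with bounds (-inf, 1): VIOLATION
Node 28 violates its bound: not (-inf < 28 < 1).
Result: Not a valid BST


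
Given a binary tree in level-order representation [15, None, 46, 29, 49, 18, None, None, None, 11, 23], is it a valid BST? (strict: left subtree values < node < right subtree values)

Level-order array: [15, None, 46, 29, 49, 18, None, None, None, 11, 23]
Validate using subtree bounds (lo, hi): at each node, require lo < value < hi,
then recurse left with hi=value and right with lo=value.
Preorder trace (stopping at first violation):
  at node 15 with bounds (-inf, +inf): OK
  at node 46 with bounds (15, +inf): OK
  at node 29 with bounds (15, 46): OK
  at node 18 with bounds (15, 29): OK
  at node 11 with bounds (15, 18): VIOLATION
Node 11 violates its bound: not (15 < 11 < 18).
Result: Not a valid BST


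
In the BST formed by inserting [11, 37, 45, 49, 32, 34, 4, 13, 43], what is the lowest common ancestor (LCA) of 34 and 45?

Tree insertion order: [11, 37, 45, 49, 32, 34, 4, 13, 43]
Tree (level-order array): [11, 4, 37, None, None, 32, 45, 13, 34, 43, 49]
In a BST, the LCA of p=34, q=45 is the first node v on the
root-to-leaf path with p <= v <= q (go left if both < v, right if both > v).
Walk from root:
  at 11: both 34 and 45 > 11, go right
  at 37: 34 <= 37 <= 45, this is the LCA
LCA = 37


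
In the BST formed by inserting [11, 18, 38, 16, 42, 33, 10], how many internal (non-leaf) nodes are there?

Tree built from: [11, 18, 38, 16, 42, 33, 10]
Tree (level-order array): [11, 10, 18, None, None, 16, 38, None, None, 33, 42]
Rule: An internal node has at least one child.
Per-node child counts:
  node 11: 2 child(ren)
  node 10: 0 child(ren)
  node 18: 2 child(ren)
  node 16: 0 child(ren)
  node 38: 2 child(ren)
  node 33: 0 child(ren)
  node 42: 0 child(ren)
Matching nodes: [11, 18, 38]
Count of internal (non-leaf) nodes: 3


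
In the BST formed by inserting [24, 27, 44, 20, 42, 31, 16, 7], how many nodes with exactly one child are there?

Tree built from: [24, 27, 44, 20, 42, 31, 16, 7]
Tree (level-order array): [24, 20, 27, 16, None, None, 44, 7, None, 42, None, None, None, 31]
Rule: These are nodes with exactly 1 non-null child.
Per-node child counts:
  node 24: 2 child(ren)
  node 20: 1 child(ren)
  node 16: 1 child(ren)
  node 7: 0 child(ren)
  node 27: 1 child(ren)
  node 44: 1 child(ren)
  node 42: 1 child(ren)
  node 31: 0 child(ren)
Matching nodes: [20, 16, 27, 44, 42]
Count of nodes with exactly one child: 5


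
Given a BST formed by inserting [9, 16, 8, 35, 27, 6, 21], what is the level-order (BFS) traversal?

Tree insertion order: [9, 16, 8, 35, 27, 6, 21]
Tree (level-order array): [9, 8, 16, 6, None, None, 35, None, None, 27, None, 21]
BFS from the root, enqueuing left then right child of each popped node:
  queue [9] -> pop 9, enqueue [8, 16], visited so far: [9]
  queue [8, 16] -> pop 8, enqueue [6], visited so far: [9, 8]
  queue [16, 6] -> pop 16, enqueue [35], visited so far: [9, 8, 16]
  queue [6, 35] -> pop 6, enqueue [none], visited so far: [9, 8, 16, 6]
  queue [35] -> pop 35, enqueue [27], visited so far: [9, 8, 16, 6, 35]
  queue [27] -> pop 27, enqueue [21], visited so far: [9, 8, 16, 6, 35, 27]
  queue [21] -> pop 21, enqueue [none], visited so far: [9, 8, 16, 6, 35, 27, 21]
Result: [9, 8, 16, 6, 35, 27, 21]


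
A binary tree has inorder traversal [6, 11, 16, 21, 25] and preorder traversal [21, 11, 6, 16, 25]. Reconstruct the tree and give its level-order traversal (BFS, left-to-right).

Inorder:  [6, 11, 16, 21, 25]
Preorder: [21, 11, 6, 16, 25]
Algorithm: preorder visits root first, so consume preorder in order;
for each root, split the current inorder slice at that value into
left-subtree inorder and right-subtree inorder, then recurse.
Recursive splits:
  root=21; inorder splits into left=[6, 11, 16], right=[25]
  root=11; inorder splits into left=[6], right=[16]
  root=6; inorder splits into left=[], right=[]
  root=16; inorder splits into left=[], right=[]
  root=25; inorder splits into left=[], right=[]
Reconstructed level-order: [21, 11, 25, 6, 16]


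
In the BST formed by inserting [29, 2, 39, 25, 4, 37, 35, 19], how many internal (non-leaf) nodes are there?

Tree built from: [29, 2, 39, 25, 4, 37, 35, 19]
Tree (level-order array): [29, 2, 39, None, 25, 37, None, 4, None, 35, None, None, 19]
Rule: An internal node has at least one child.
Per-node child counts:
  node 29: 2 child(ren)
  node 2: 1 child(ren)
  node 25: 1 child(ren)
  node 4: 1 child(ren)
  node 19: 0 child(ren)
  node 39: 1 child(ren)
  node 37: 1 child(ren)
  node 35: 0 child(ren)
Matching nodes: [29, 2, 25, 4, 39, 37]
Count of internal (non-leaf) nodes: 6


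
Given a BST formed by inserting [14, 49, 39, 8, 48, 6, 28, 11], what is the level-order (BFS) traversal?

Tree insertion order: [14, 49, 39, 8, 48, 6, 28, 11]
Tree (level-order array): [14, 8, 49, 6, 11, 39, None, None, None, None, None, 28, 48]
BFS from the root, enqueuing left then right child of each popped node:
  queue [14] -> pop 14, enqueue [8, 49], visited so far: [14]
  queue [8, 49] -> pop 8, enqueue [6, 11], visited so far: [14, 8]
  queue [49, 6, 11] -> pop 49, enqueue [39], visited so far: [14, 8, 49]
  queue [6, 11, 39] -> pop 6, enqueue [none], visited so far: [14, 8, 49, 6]
  queue [11, 39] -> pop 11, enqueue [none], visited so far: [14, 8, 49, 6, 11]
  queue [39] -> pop 39, enqueue [28, 48], visited so far: [14, 8, 49, 6, 11, 39]
  queue [28, 48] -> pop 28, enqueue [none], visited so far: [14, 8, 49, 6, 11, 39, 28]
  queue [48] -> pop 48, enqueue [none], visited so far: [14, 8, 49, 6, 11, 39, 28, 48]
Result: [14, 8, 49, 6, 11, 39, 28, 48]


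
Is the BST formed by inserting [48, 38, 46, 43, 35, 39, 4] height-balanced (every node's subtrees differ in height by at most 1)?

Tree (level-order array): [48, 38, None, 35, 46, 4, None, 43, None, None, None, 39]
Definition: a tree is height-balanced if, at every node, |h(left) - h(right)| <= 1 (empty subtree has height -1).
Bottom-up per-node check:
  node 4: h_left=-1, h_right=-1, diff=0 [OK], height=0
  node 35: h_left=0, h_right=-1, diff=1 [OK], height=1
  node 39: h_left=-1, h_right=-1, diff=0 [OK], height=0
  node 43: h_left=0, h_right=-1, diff=1 [OK], height=1
  node 46: h_left=1, h_right=-1, diff=2 [FAIL (|1--1|=2 > 1)], height=2
  node 38: h_left=1, h_right=2, diff=1 [OK], height=3
  node 48: h_left=3, h_right=-1, diff=4 [FAIL (|3--1|=4 > 1)], height=4
Node 46 violates the condition: |1 - -1| = 2 > 1.
Result: Not balanced


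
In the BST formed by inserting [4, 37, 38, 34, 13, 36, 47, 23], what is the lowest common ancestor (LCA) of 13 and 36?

Tree insertion order: [4, 37, 38, 34, 13, 36, 47, 23]
Tree (level-order array): [4, None, 37, 34, 38, 13, 36, None, 47, None, 23]
In a BST, the LCA of p=13, q=36 is the first node v on the
root-to-leaf path with p <= v <= q (go left if both < v, right if both > v).
Walk from root:
  at 4: both 13 and 36 > 4, go right
  at 37: both 13 and 36 < 37, go left
  at 34: 13 <= 34 <= 36, this is the LCA
LCA = 34


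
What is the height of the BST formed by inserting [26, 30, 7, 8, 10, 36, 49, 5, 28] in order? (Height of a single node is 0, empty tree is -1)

Insertion order: [26, 30, 7, 8, 10, 36, 49, 5, 28]
Tree (level-order array): [26, 7, 30, 5, 8, 28, 36, None, None, None, 10, None, None, None, 49]
Compute height bottom-up (empty subtree = -1):
  height(5) = 1 + max(-1, -1) = 0
  height(10) = 1 + max(-1, -1) = 0
  height(8) = 1 + max(-1, 0) = 1
  height(7) = 1 + max(0, 1) = 2
  height(28) = 1 + max(-1, -1) = 0
  height(49) = 1 + max(-1, -1) = 0
  height(36) = 1 + max(-1, 0) = 1
  height(30) = 1 + max(0, 1) = 2
  height(26) = 1 + max(2, 2) = 3
Height = 3


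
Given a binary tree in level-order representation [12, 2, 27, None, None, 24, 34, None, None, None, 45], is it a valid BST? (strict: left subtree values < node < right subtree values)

Level-order array: [12, 2, 27, None, None, 24, 34, None, None, None, 45]
Validate using subtree bounds (lo, hi): at each node, require lo < value < hi,
then recurse left with hi=value and right with lo=value.
Preorder trace (stopping at first violation):
  at node 12 with bounds (-inf, +inf): OK
  at node 2 with bounds (-inf, 12): OK
  at node 27 with bounds (12, +inf): OK
  at node 24 with bounds (12, 27): OK
  at node 34 with bounds (27, +inf): OK
  at node 45 with bounds (34, +inf): OK
No violation found at any node.
Result: Valid BST


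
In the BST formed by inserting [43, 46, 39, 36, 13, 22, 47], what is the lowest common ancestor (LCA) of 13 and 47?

Tree insertion order: [43, 46, 39, 36, 13, 22, 47]
Tree (level-order array): [43, 39, 46, 36, None, None, 47, 13, None, None, None, None, 22]
In a BST, the LCA of p=13, q=47 is the first node v on the
root-to-leaf path with p <= v <= q (go left if both < v, right if both > v).
Walk from root:
  at 43: 13 <= 43 <= 47, this is the LCA
LCA = 43


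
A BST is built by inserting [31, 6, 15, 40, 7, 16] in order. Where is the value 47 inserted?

Starting tree (level order): [31, 6, 40, None, 15, None, None, 7, 16]
Insertion path: 31 -> 40
Result: insert 47 as right child of 40
Final tree (level order): [31, 6, 40, None, 15, None, 47, 7, 16]


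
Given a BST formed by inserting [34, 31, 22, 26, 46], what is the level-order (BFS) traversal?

Tree insertion order: [34, 31, 22, 26, 46]
Tree (level-order array): [34, 31, 46, 22, None, None, None, None, 26]
BFS from the root, enqueuing left then right child of each popped node:
  queue [34] -> pop 34, enqueue [31, 46], visited so far: [34]
  queue [31, 46] -> pop 31, enqueue [22], visited so far: [34, 31]
  queue [46, 22] -> pop 46, enqueue [none], visited so far: [34, 31, 46]
  queue [22] -> pop 22, enqueue [26], visited so far: [34, 31, 46, 22]
  queue [26] -> pop 26, enqueue [none], visited so far: [34, 31, 46, 22, 26]
Result: [34, 31, 46, 22, 26]


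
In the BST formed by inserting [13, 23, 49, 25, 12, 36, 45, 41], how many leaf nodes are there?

Tree built from: [13, 23, 49, 25, 12, 36, 45, 41]
Tree (level-order array): [13, 12, 23, None, None, None, 49, 25, None, None, 36, None, 45, 41]
Rule: A leaf has 0 children.
Per-node child counts:
  node 13: 2 child(ren)
  node 12: 0 child(ren)
  node 23: 1 child(ren)
  node 49: 1 child(ren)
  node 25: 1 child(ren)
  node 36: 1 child(ren)
  node 45: 1 child(ren)
  node 41: 0 child(ren)
Matching nodes: [12, 41]
Count of leaf nodes: 2


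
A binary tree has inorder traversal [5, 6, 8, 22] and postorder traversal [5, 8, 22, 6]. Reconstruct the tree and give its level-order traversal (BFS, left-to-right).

Inorder:   [5, 6, 8, 22]
Postorder: [5, 8, 22, 6]
Algorithm: postorder visits root last, so walk postorder right-to-left;
each value is the root of the current inorder slice — split it at that
value, recurse on the right subtree first, then the left.
Recursive splits:
  root=6; inorder splits into left=[5], right=[8, 22]
  root=22; inorder splits into left=[8], right=[]
  root=8; inorder splits into left=[], right=[]
  root=5; inorder splits into left=[], right=[]
Reconstructed level-order: [6, 5, 22, 8]


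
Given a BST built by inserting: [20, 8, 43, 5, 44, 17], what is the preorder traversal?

Tree insertion order: [20, 8, 43, 5, 44, 17]
Tree (level-order array): [20, 8, 43, 5, 17, None, 44]
Preorder traversal: [20, 8, 5, 17, 43, 44]


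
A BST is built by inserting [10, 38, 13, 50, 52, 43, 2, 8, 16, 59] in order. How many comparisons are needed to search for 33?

Search path for 33: 10 -> 38 -> 13 -> 16
Found: False
Comparisons: 4


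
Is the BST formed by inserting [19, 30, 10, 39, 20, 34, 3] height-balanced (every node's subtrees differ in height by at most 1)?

Tree (level-order array): [19, 10, 30, 3, None, 20, 39, None, None, None, None, 34]
Definition: a tree is height-balanced if, at every node, |h(left) - h(right)| <= 1 (empty subtree has height -1).
Bottom-up per-node check:
  node 3: h_left=-1, h_right=-1, diff=0 [OK], height=0
  node 10: h_left=0, h_right=-1, diff=1 [OK], height=1
  node 20: h_left=-1, h_right=-1, diff=0 [OK], height=0
  node 34: h_left=-1, h_right=-1, diff=0 [OK], height=0
  node 39: h_left=0, h_right=-1, diff=1 [OK], height=1
  node 30: h_left=0, h_right=1, diff=1 [OK], height=2
  node 19: h_left=1, h_right=2, diff=1 [OK], height=3
All nodes satisfy the balance condition.
Result: Balanced


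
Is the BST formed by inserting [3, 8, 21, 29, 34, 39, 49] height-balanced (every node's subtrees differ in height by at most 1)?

Tree (level-order array): [3, None, 8, None, 21, None, 29, None, 34, None, 39, None, 49]
Definition: a tree is height-balanced if, at every node, |h(left) - h(right)| <= 1 (empty subtree has height -1).
Bottom-up per-node check:
  node 49: h_left=-1, h_right=-1, diff=0 [OK], height=0
  node 39: h_left=-1, h_right=0, diff=1 [OK], height=1
  node 34: h_left=-1, h_right=1, diff=2 [FAIL (|-1-1|=2 > 1)], height=2
  node 29: h_left=-1, h_right=2, diff=3 [FAIL (|-1-2|=3 > 1)], height=3
  node 21: h_left=-1, h_right=3, diff=4 [FAIL (|-1-3|=4 > 1)], height=4
  node 8: h_left=-1, h_right=4, diff=5 [FAIL (|-1-4|=5 > 1)], height=5
  node 3: h_left=-1, h_right=5, diff=6 [FAIL (|-1-5|=6 > 1)], height=6
Node 34 violates the condition: |-1 - 1| = 2 > 1.
Result: Not balanced


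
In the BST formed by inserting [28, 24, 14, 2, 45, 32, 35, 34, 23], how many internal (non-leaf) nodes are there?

Tree built from: [28, 24, 14, 2, 45, 32, 35, 34, 23]
Tree (level-order array): [28, 24, 45, 14, None, 32, None, 2, 23, None, 35, None, None, None, None, 34]
Rule: An internal node has at least one child.
Per-node child counts:
  node 28: 2 child(ren)
  node 24: 1 child(ren)
  node 14: 2 child(ren)
  node 2: 0 child(ren)
  node 23: 0 child(ren)
  node 45: 1 child(ren)
  node 32: 1 child(ren)
  node 35: 1 child(ren)
  node 34: 0 child(ren)
Matching nodes: [28, 24, 14, 45, 32, 35]
Count of internal (non-leaf) nodes: 6


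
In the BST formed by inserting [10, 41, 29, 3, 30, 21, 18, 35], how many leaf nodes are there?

Tree built from: [10, 41, 29, 3, 30, 21, 18, 35]
Tree (level-order array): [10, 3, 41, None, None, 29, None, 21, 30, 18, None, None, 35]
Rule: A leaf has 0 children.
Per-node child counts:
  node 10: 2 child(ren)
  node 3: 0 child(ren)
  node 41: 1 child(ren)
  node 29: 2 child(ren)
  node 21: 1 child(ren)
  node 18: 0 child(ren)
  node 30: 1 child(ren)
  node 35: 0 child(ren)
Matching nodes: [3, 18, 35]
Count of leaf nodes: 3


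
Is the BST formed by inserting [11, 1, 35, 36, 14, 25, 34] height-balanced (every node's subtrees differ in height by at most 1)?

Tree (level-order array): [11, 1, 35, None, None, 14, 36, None, 25, None, None, None, 34]
Definition: a tree is height-balanced if, at every node, |h(left) - h(right)| <= 1 (empty subtree has height -1).
Bottom-up per-node check:
  node 1: h_left=-1, h_right=-1, diff=0 [OK], height=0
  node 34: h_left=-1, h_right=-1, diff=0 [OK], height=0
  node 25: h_left=-1, h_right=0, diff=1 [OK], height=1
  node 14: h_left=-1, h_right=1, diff=2 [FAIL (|-1-1|=2 > 1)], height=2
  node 36: h_left=-1, h_right=-1, diff=0 [OK], height=0
  node 35: h_left=2, h_right=0, diff=2 [FAIL (|2-0|=2 > 1)], height=3
  node 11: h_left=0, h_right=3, diff=3 [FAIL (|0-3|=3 > 1)], height=4
Node 14 violates the condition: |-1 - 1| = 2 > 1.
Result: Not balanced


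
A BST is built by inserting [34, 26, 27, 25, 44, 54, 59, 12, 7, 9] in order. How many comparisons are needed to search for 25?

Search path for 25: 34 -> 26 -> 25
Found: True
Comparisons: 3


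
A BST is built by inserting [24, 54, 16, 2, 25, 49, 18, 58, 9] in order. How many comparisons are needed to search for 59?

Search path for 59: 24 -> 54 -> 58
Found: False
Comparisons: 3


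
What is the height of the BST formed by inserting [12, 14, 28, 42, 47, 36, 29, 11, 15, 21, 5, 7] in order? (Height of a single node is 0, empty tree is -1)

Insertion order: [12, 14, 28, 42, 47, 36, 29, 11, 15, 21, 5, 7]
Tree (level-order array): [12, 11, 14, 5, None, None, 28, None, 7, 15, 42, None, None, None, 21, 36, 47, None, None, 29]
Compute height bottom-up (empty subtree = -1):
  height(7) = 1 + max(-1, -1) = 0
  height(5) = 1 + max(-1, 0) = 1
  height(11) = 1 + max(1, -1) = 2
  height(21) = 1 + max(-1, -1) = 0
  height(15) = 1 + max(-1, 0) = 1
  height(29) = 1 + max(-1, -1) = 0
  height(36) = 1 + max(0, -1) = 1
  height(47) = 1 + max(-1, -1) = 0
  height(42) = 1 + max(1, 0) = 2
  height(28) = 1 + max(1, 2) = 3
  height(14) = 1 + max(-1, 3) = 4
  height(12) = 1 + max(2, 4) = 5
Height = 5


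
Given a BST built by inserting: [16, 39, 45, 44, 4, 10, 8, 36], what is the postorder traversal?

Tree insertion order: [16, 39, 45, 44, 4, 10, 8, 36]
Tree (level-order array): [16, 4, 39, None, 10, 36, 45, 8, None, None, None, 44]
Postorder traversal: [8, 10, 4, 36, 44, 45, 39, 16]


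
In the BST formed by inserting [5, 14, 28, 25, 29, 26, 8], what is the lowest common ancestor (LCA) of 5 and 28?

Tree insertion order: [5, 14, 28, 25, 29, 26, 8]
Tree (level-order array): [5, None, 14, 8, 28, None, None, 25, 29, None, 26]
In a BST, the LCA of p=5, q=28 is the first node v on the
root-to-leaf path with p <= v <= q (go left if both < v, right if both > v).
Walk from root:
  at 5: 5 <= 5 <= 28, this is the LCA
LCA = 5


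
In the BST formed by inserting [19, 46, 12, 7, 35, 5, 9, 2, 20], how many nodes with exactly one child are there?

Tree built from: [19, 46, 12, 7, 35, 5, 9, 2, 20]
Tree (level-order array): [19, 12, 46, 7, None, 35, None, 5, 9, 20, None, 2]
Rule: These are nodes with exactly 1 non-null child.
Per-node child counts:
  node 19: 2 child(ren)
  node 12: 1 child(ren)
  node 7: 2 child(ren)
  node 5: 1 child(ren)
  node 2: 0 child(ren)
  node 9: 0 child(ren)
  node 46: 1 child(ren)
  node 35: 1 child(ren)
  node 20: 0 child(ren)
Matching nodes: [12, 5, 46, 35]
Count of nodes with exactly one child: 4


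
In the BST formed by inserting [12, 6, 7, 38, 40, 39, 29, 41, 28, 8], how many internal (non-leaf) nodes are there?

Tree built from: [12, 6, 7, 38, 40, 39, 29, 41, 28, 8]
Tree (level-order array): [12, 6, 38, None, 7, 29, 40, None, 8, 28, None, 39, 41]
Rule: An internal node has at least one child.
Per-node child counts:
  node 12: 2 child(ren)
  node 6: 1 child(ren)
  node 7: 1 child(ren)
  node 8: 0 child(ren)
  node 38: 2 child(ren)
  node 29: 1 child(ren)
  node 28: 0 child(ren)
  node 40: 2 child(ren)
  node 39: 0 child(ren)
  node 41: 0 child(ren)
Matching nodes: [12, 6, 7, 38, 29, 40]
Count of internal (non-leaf) nodes: 6


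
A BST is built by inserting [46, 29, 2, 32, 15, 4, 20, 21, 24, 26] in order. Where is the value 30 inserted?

Starting tree (level order): [46, 29, None, 2, 32, None, 15, None, None, 4, 20, None, None, None, 21, None, 24, None, 26]
Insertion path: 46 -> 29 -> 32
Result: insert 30 as left child of 32
Final tree (level order): [46, 29, None, 2, 32, None, 15, 30, None, 4, 20, None, None, None, None, None, 21, None, 24, None, 26]


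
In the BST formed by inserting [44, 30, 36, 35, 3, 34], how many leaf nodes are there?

Tree built from: [44, 30, 36, 35, 3, 34]
Tree (level-order array): [44, 30, None, 3, 36, None, None, 35, None, 34]
Rule: A leaf has 0 children.
Per-node child counts:
  node 44: 1 child(ren)
  node 30: 2 child(ren)
  node 3: 0 child(ren)
  node 36: 1 child(ren)
  node 35: 1 child(ren)
  node 34: 0 child(ren)
Matching nodes: [3, 34]
Count of leaf nodes: 2


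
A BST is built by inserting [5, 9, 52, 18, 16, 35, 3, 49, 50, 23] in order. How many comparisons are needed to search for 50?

Search path for 50: 5 -> 9 -> 52 -> 18 -> 35 -> 49 -> 50
Found: True
Comparisons: 7


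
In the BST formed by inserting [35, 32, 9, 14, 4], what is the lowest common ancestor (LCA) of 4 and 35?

Tree insertion order: [35, 32, 9, 14, 4]
Tree (level-order array): [35, 32, None, 9, None, 4, 14]
In a BST, the LCA of p=4, q=35 is the first node v on the
root-to-leaf path with p <= v <= q (go left if both < v, right if both > v).
Walk from root:
  at 35: 4 <= 35 <= 35, this is the LCA
LCA = 35


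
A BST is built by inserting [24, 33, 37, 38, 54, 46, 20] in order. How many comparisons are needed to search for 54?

Search path for 54: 24 -> 33 -> 37 -> 38 -> 54
Found: True
Comparisons: 5


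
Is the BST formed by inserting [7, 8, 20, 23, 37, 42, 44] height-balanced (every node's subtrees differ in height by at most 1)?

Tree (level-order array): [7, None, 8, None, 20, None, 23, None, 37, None, 42, None, 44]
Definition: a tree is height-balanced if, at every node, |h(left) - h(right)| <= 1 (empty subtree has height -1).
Bottom-up per-node check:
  node 44: h_left=-1, h_right=-1, diff=0 [OK], height=0
  node 42: h_left=-1, h_right=0, diff=1 [OK], height=1
  node 37: h_left=-1, h_right=1, diff=2 [FAIL (|-1-1|=2 > 1)], height=2
  node 23: h_left=-1, h_right=2, diff=3 [FAIL (|-1-2|=3 > 1)], height=3
  node 20: h_left=-1, h_right=3, diff=4 [FAIL (|-1-3|=4 > 1)], height=4
  node 8: h_left=-1, h_right=4, diff=5 [FAIL (|-1-4|=5 > 1)], height=5
  node 7: h_left=-1, h_right=5, diff=6 [FAIL (|-1-5|=6 > 1)], height=6
Node 37 violates the condition: |-1 - 1| = 2 > 1.
Result: Not balanced
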